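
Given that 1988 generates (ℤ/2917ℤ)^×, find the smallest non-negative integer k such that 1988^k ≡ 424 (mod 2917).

Baby-step giant-step with m = ceil(sqrt(2916)) = 54.
Baby table (1988^j mod 2917 for j=0..53):
  0:1  1:1988  2:2526  3:1531  4:1197  5:2281  6:1610  7:731
  8:562  9:45  10:1950  11:2824  12:1804  13:1359  14:550  15:2442
  16:808  17:1954  18:2025  19:240  20:1649  21:2421  22:2815  23:1414
  24:1961  25:1356  26:420  27:698  28:2049  29:1280  30:1016  31:1244
  32:2373  33:735  34:2680  35:1398  36:2240  37:1778  38:2177  39:1965
  40:557  41:1773  42:988  43:1003  44:1653  45:1622  46:1251  47:1704
  48:915  49:1729  50:1026  51:705  52:1380  53:1460
Giant step factor: 1988^(-54) ≡ 2558 (mod 2917).
Scan 424·2558^i mod 2917 for i = 0, 1, …:
  i=0: 424   i=1: 2385   i=2: 1383   i=3: 2310
  i=4: 2055   i=5: 256   i=6: 1440   i=7: 2266
  i=8: 349   i=9: 140     …   i=25: 2555
  i=26: 1610
Match at i=26, j=6: k = 26·54 + 6 = 1410.

1410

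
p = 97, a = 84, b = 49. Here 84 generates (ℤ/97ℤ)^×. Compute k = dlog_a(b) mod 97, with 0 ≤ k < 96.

Successive powers of 84 modulo 97:
  84^0=1  84^1=84  84^2=72  84^3=34  84^4=43  84^5=23
  84^6=89  84^7=7  84^8=6  84^9=19  84^10=44  84^11=10
  84^12=64  84^13=41  84^14=49
So 84^14 ≡ 49 (mod 97), giving k = 14.

14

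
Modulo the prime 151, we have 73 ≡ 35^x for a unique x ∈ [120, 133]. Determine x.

Compute 35^120 mod 151 = 59, then multiply by 35 repeatedly:
  35^120=59  35^121=102  35^122=97  35^123=73
Found 73 at exponent 123.

123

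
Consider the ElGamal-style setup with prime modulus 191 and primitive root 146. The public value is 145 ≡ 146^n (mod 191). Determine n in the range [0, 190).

Baby-step giant-step with m = ceil(sqrt(190)) = 14.
Baby table (146^j mod 191 for j=0..13):
  0:1  1:146  2:115  3:173  4:46  5:31  6:133  7:127
  8:15  9:89  10:6  11:112  12:117  13:83
Giant step factor: 146^(-14) ≡ 9 (mod 191).
Scan 145·9^i mod 191 for i = 0, 1, …:
  i=0: 145   i=1: 159   i=2: 94   i=3: 82
  i=4: 165   i=5: 148   i=6: 186   i=7: 146
Match at i=7, j=1: n = 7·14 + 1 = 99.

99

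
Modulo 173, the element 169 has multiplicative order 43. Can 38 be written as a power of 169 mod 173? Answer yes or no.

38 ∈ ⟨169⟩ iff 38^43 ≡ 1 (mod 173), since |⟨169⟩| = 43.
38^43 mod 173 = 172.
Since 172 ≠ 1, 38 does not lie in the subgroup.

no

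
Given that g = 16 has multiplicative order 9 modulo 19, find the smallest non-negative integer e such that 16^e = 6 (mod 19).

8

Successive powers of 16 modulo 19:
  16^0=1  16^1=16  16^2=9  16^3=11  16^4=5  16^5=4
  16^6=7  16^7=17  16^8=6
So 16^8 ≡ 6 (mod 19), giving e = 8.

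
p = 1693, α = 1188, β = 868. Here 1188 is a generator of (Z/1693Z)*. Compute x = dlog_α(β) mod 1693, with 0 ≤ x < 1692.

1631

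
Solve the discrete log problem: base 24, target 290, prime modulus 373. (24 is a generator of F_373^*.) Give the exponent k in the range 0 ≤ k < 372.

130

Baby-step giant-step with m = ceil(sqrt(372)) = 20.
Baby table (24^j mod 373 for j=0..19):
  0:1  1:24  2:203  3:23  4:179  5:193  6:156  7:14
  8:336  9:231  10:322  11:268  12:91  13:319  14:196  15:228
  16:250  17:32  18:22  19:155
Giant step factor: 24^(-20) ≡ 261 (mod 373).
Scan 290·261^i mod 373 for i = 0, 1, …:
  i=0: 290   i=1: 344   i=2: 264   i=3: 272
  i=4: 122   i=5: 137   i=6: 322
Match at i=6, j=10: k = 6·20 + 10 = 130.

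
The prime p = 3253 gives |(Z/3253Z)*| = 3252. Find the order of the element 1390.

3252

The order of 1390 must divide p − 1 = 3252 = 2^2 · 3 · 271.
Divisors: 1, 2, 3, 4, 6, 12, 271, 542, 813, 1084, 1626, 3252.
Check each in increasing order: 1390^1 ≡ 1390;  1390^2 ≡ 3071;  1390^3 ≡ 754;  1390^4 ≡ 594;  1390^6 ≡ 2494;  1390^12 ≡ 300;  1390^271 ≡ 2904;  1390^542 ≡ 1440;  1390^813 ≡ 1655;  1390^1084 ≡ 1439;  1390^1626 ≡ 3252;  1390^3252 ≡ 1.
Smallest exponent giving 1 is 3252.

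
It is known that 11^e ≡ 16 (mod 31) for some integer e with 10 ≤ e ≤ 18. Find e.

12

Compute 11^10 mod 31 = 5, then multiply by 11 repeatedly:
  11^10=5  11^11=24  11^12=16
Found 16 at exponent 12.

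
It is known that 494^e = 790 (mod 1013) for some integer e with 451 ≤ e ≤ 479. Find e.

462

Compute 494^451 mod 1013 = 991, then multiply by 494 repeatedly:
  494^451=991  494^452=275  494^453=108  494^454=676  494^455=667
  494^456=273  494^457=133  494^458=870  494^459=268  494^460=702
  494^461=342  494^462=790
Found 790 at exponent 462.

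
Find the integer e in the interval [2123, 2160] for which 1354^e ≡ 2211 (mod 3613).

2152

Compute 1354^2123 mod 3613 = 1137, then multiply by 1354 repeatedly:
  1354^2123=1137  1354^2124=360  1354^2125=3298  1354^2126=3437  1354^2127=154
  1354^2128=2575  1354^2129=5  1354^2130=3157  1354^2131=399  1354^2132=1909
  1354^2133=1491  1354^2134=2760  1354^2135=1198  1354^2136=3468  1354^2137=2385
  1354^2138=2881  1354^2139=2447  1354^2140=117  1354^2141=3059  1354^2142=1388
  1354^2143=592  1354^2144=3095  1354^2145=3163  1354^2146=1297  1354^2147=220
  1354^2148=1614  1354^2149=3104  1354^2150=897  1354^2151=570  1354^2152=2211
Found 2211 at exponent 2152.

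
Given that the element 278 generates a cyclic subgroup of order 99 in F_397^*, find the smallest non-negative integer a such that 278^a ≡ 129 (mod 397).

46

Baby-step giant-step with m = ceil(sqrt(99)) = 10.
Baby table (278^j mod 397 for j=0..9):
  0:1  1:278  2:266  3:106  4:90  5:9  6:120  7:12
  8:160  9:16
Giant step factor: 278^(-10) ≡ 348 (mod 397).
Scan 129·348^i mod 397 for i = 0, 1, …:
  i=0: 129   i=1: 31   i=2: 69   i=3: 192
  i=4: 120
Match at i=4, j=6: a = 4·10 + 6 = 46.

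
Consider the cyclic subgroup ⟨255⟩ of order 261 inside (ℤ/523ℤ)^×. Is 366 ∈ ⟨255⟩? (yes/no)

366 ∈ ⟨255⟩ iff 366^261 ≡ 1 (mod 523), since |⟨255⟩| = 261.
366^261 mod 523 = 522.
Since 522 ≠ 1, 366 does not lie in the subgroup.

no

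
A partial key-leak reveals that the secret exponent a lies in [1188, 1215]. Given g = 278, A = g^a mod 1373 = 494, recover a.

1200

Compute 278^1188 mod 1373 = 240, then multiply by 278 repeatedly:
  278^1188=240  278^1189=816  278^1190=303  278^1191=481  278^1192=537
  278^1193=1002  278^1194=1210  278^1195=1368  278^1196=1356  278^1197=766
  278^1198=133  278^1199=1276  278^1200=494
Found 494 at exponent 1200.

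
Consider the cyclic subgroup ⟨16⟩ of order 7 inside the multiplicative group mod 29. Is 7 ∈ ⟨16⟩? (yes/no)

yes

⟨16⟩ has order 7; its elements mod 29 are {1, 7, 16, 20, 23, 24, 25}.
7 is in this set.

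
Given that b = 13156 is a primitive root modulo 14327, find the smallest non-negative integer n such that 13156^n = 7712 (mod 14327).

13430

Baby-step giant-step with m = ceil(sqrt(14326)) = 120.
Baby table (13156^j mod 14327 for j=0..119):
  0:1  1:13156  2:10176  3:3968  4:9747  5:4882  6:13978  7:7523
  8:1672  9:4887  10:8123  11:1095  12:7185  13:10641  14:3879  15:13677
  16:1819  17:4674  18:13987  19:11311  20:7294  21:11945  22:9884  23:2052
  24:4044  25:6713  26:4600  27:352  28:3291  29:202  30:7017  31:6791
  32:13551  33:6095  34:11928  35:1137  36:984  37:8223  38:12938  39:7568
  40:6285  41:4343  42:432  43:9900  44:11970  45:9263  46:12893  47:2955
  48:6829  49:12034  50:5954  51:5115  52:13348  53:249  54:9288  55:12272
  56:13796  57:5740  58:12150  59:13388  60:10717  61:845  62:13395  63:2520
  64:442  65:12517  66:13441  67:5962  68:10074  69:8794  70:3339  71:1302
  72:8347  73:11004  74:8616  75:11199  76:9503  77:4066  78:9605  79:13567
  80:1686  81:2820  82:7317  83:13666  84:373  85:7354  86:13320  87:4383
  88:10900  89:1457  90:13093  91:12314  92:7595  93:3322  94:6882  95:7279
  96:856  97:514  98:14167  99:1109  100:5118  101:9835  102:2123  103:6865
  104:12859  105:14115  106:4693  107:6065  108:4077  109:11051  110:10887  111:2353
  112:9748  113:3711  114:9827  115:11491  116:11419  117:9769  118:7774  119:8618
Giant step factor: 13156^(-120) ≡ 846 (mod 14327).
Scan 7712·846^i mod 14327 for i = 0, 1, …:
  i=0: 7712   i=1: 5567   i=2: 10426   i=3: 9291
  i=4: 8990   i=5: 12230   i=6: 2486   i=7: 11414
  i=8: 14173   i=9: 12986     …   i=110: 5449
  i=111: 10887
Match at i=111, j=110: n = 111·120 + 110 = 13430.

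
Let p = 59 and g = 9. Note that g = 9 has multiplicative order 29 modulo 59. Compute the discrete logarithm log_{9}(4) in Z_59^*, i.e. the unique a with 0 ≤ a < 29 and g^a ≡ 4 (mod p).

18

Successive powers of 9 modulo 59:
  9^0=1  9^1=9  9^2=22  9^3=21  9^4=12  9^5=49
  9^6=28  9^7=16  9^8=26  9^9=57  9^10=41  9^11=15
  9^12=17  9^13=35  9^14=20  9^15=3  9^16=27  9^17=7
  9^18=4
So 9^18 ≡ 4 (mod 59), giving a = 18.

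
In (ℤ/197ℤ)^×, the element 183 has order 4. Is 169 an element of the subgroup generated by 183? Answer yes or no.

no

⟨183⟩ has order 4; its elements mod 197 are {1, 14, 183, 196}.
169 is not in this set.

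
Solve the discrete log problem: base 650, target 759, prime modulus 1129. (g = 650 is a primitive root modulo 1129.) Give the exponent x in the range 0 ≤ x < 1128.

Baby-step giant-step with m = ceil(sqrt(1128)) = 34.
Baby table (650^j mod 1129 for j=0..33):
  0:1  1:650  2:254  3:266  4:163  5:953  6:758  7:456
  8:602  9:666  10:493  11:943  12:1032  13:174  14:200  15:165
  16:1124  17:137  18:988  19:928  20:314  21:880  22:726  23:1107
  24:377  25:57  26:922  27:930  28:485  29:259  30:129  31:304
  32:25  33:444
Giant step factor: 650^(-34) ≡ 450 (mod 1129).
Scan 759·450^i mod 1129 for i = 0, 1, …:
  i=0: 759   i=1: 592   i=2: 1085   i=3: 522
  i=4: 68   i=5: 117   i=6: 716   i=7: 435
  i=8: 433   i=9: 662   i=10: 973   i=11: 927
  i=12: 549   i=13: 928
Match at i=13, j=19: x = 13·34 + 19 = 461.

461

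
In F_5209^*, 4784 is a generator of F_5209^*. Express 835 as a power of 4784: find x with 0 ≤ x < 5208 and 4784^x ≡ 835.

2696

Baby-step giant-step with m = ceil(sqrt(5208)) = 73.
Baby table (4784^j mod 5209 for j=0..72):
  0:1  1:4784  2:3519  3:4617  4:1568  5:352  6:1461  7:4155
  8:5185  9:4991  10:4097  11:3790  12:4040  13:1970  14:1399  15:4460
  16:576  17:23  18:643  19:2802  20:2011  21:4810  22:2887  23:2349
  24:1803  25:4657  26:195  27:469  28:3826  29:4367  30:3638  31:923
  32:3609  33:2830  34:529  35:4371  36:1938  37:4581  38:1241  39:3893
  40:1937  41:5006  42:2931  43:4485  44:369  45:4654  46:1470  47:330
  48:393  49:4872  50:2582  51:1749  52:1562  53:2902  54:1183  55:2498
  56:986  57:2879  58:540  59:4905  60:4184  61:3278  62:2862  63:2556
  64:2381  65:3830  66:2667  67:2087  68:3764  69:4672  70:4238  71:1164
  72:155
Giant step factor: 4784^(-73) ≡ 608 (mod 5209).
Scan 835·608^i mod 5209 for i = 0, 1, …:
  i=0: 835   i=1: 2407   i=2: 4936   i=3: 704
  i=4: 894   i=5: 1816   i=6: 5029   i=7: 5158
  i=8: 246   i=9: 3716     …   i=35: 109
  i=36: 3764
Match at i=36, j=68: x = 36·73 + 68 = 2696.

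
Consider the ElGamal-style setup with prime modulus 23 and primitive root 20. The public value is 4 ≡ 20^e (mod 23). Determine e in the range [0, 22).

14

Successive powers of 20 modulo 23:
  20^0=1  20^1=20  20^2=9  20^3=19  20^4=12  20^5=10
  20^6=16  20^7=21  20^8=6  20^9=5  20^10=8  20^11=22
  20^12=3  20^13=14  20^14=4
So 20^14 ≡ 4 (mod 23), giving e = 14.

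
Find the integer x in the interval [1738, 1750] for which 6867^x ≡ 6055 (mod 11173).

1750

Compute 6867^1738 mod 11173 = 8462, then multiply by 6867 repeatedly:
  6867^1738=8462  6867^1739=8954  6867^1740=2099  6867^1741=663  6867^1742=5410
  6867^1743=245  6867^1744=6465  6867^1745=4826  6867^1746=1024  6867^1747=3991
  6867^1748=10001  6867^1749=7609  6867^1750=6055
Found 6055 at exponent 1750.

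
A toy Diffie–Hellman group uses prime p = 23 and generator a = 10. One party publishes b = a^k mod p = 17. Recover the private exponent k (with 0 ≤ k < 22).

Successive powers of 10 modulo 23:
  10^0=1  10^1=10  10^2=8  10^3=11  10^4=18  10^5=19
  10^6=6  10^7=14  10^8=2  10^9=20  10^10=16  10^11=22
  10^12=13  10^13=15  10^14=12  10^15=5  10^16=4  10^17=17
So 10^17 ≡ 17 (mod 23), giving k = 17.

17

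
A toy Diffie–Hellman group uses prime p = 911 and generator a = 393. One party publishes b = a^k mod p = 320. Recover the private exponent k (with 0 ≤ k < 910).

Baby-step giant-step with m = ceil(sqrt(910)) = 31.
Baby table (393^j mod 911 for j=0..30):
  0:1  1:393  2:490  3:349  4:507  5:653  6:638  7:209
  8:147  9:378  10:61  11:287  12:738  13:336  14:864  15:660
  16:656  17:906  18:768  19:283  20:77  21:198  22:379  23:454
  24:777  25:176  26:843  27:606  28:387  29:865  30:142
Giant step factor: 393^(-31) ≡ 597 (mod 911).
Scan 320·597^i mod 911 for i = 0, 1, …:
  i=0: 320   i=1: 641   i=2: 57   i=3: 322
  i=4: 13   i=5: 473   i=6: 882   i=7: 907
  i=8: 345   i=9: 79     …   i=23: 756
  i=24: 387
Match at i=24, j=28: k = 24·31 + 28 = 772.

772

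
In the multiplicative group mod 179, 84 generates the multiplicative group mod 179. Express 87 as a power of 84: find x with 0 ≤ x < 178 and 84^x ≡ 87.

Baby-step giant-step with m = ceil(sqrt(178)) = 14.
Baby table (84^j mod 179 for j=0..13):
  0:1  1:84  2:75  3:35  4:76  5:119  6:151  7:154
  8:48  9:94  10:20  11:69  12:68  13:163
Giant step factor: 84^(-14) ≡ 59 (mod 179).
Scan 87·59^i mod 179 for i = 0, 1, …:
  i=0: 87   i=1: 121   i=2: 158   i=3: 14
  i=4: 110   i=5: 46   i=6: 29   i=7: 100
  i=8: 172   i=9: 124   i=10: 156   i=11: 75
Match at i=11, j=2: x = 11·14 + 2 = 156.

156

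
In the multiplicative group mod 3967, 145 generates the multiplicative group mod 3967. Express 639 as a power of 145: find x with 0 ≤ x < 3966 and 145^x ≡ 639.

1612

Baby-step giant-step with m = ceil(sqrt(3966)) = 63.
Baby table (145^j mod 3967 for j=0..62):
  0:1  1:145  2:1190  3:1969  4:3848  5:2580  6:1202  7:3709
  8:2260  9:2406  10:3741  11:2933  12:816  13:3277  14:3092  15:69
  16:2071  17:2770  18:983  19:3690  20:3472  21:3598  22:2033  23:1227
  24:3367  25:274  26:60  27:766  28:3961  29:3097  30:794  31:87
  32:714  33:388  34:722  35:1548  36:2308  37:1432  38:1356  39:2237
  40:3038  41:173  42:1283  43:3553  44:3442  45:3215  46:2036  47:1662
  48:2970  49:2214  50:3670  51:572  52:3600  53:2323  54:3607  55:3338
  56:36  57:1253  58:3170  59:3445  60:3650  61:1639  62:3602
Giant step factor: 145^(-63) ≡ 167 (mod 3967).
Scan 639·167^i mod 3967 for i = 0, 1, …:
  i=0: 639   i=1: 3571   i=2: 1307   i=3: 84
  i=4: 2127   i=5: 2146   i=6: 1352   i=7: 3632
  i=8: 3560   i=9: 3437     …   i=24: 935
  i=25: 1432
Match at i=25, j=37: x = 25·63 + 37 = 1612.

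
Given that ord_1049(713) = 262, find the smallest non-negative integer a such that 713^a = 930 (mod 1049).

234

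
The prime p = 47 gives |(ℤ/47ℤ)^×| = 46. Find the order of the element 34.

The order of 34 must divide p − 1 = 46 = 2 · 23.
Divisors: 1, 2, 23, 46.
Check each in increasing order: 34^1 ≡ 34;  34^2 ≡ 28;  34^23 ≡ 1.
Smallest exponent giving 1 is 23.

23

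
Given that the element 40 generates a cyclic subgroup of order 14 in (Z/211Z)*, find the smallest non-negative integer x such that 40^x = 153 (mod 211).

Successive powers of 40 modulo 211:
  40^0=1  40^1=40  40^2=123  40^3=67  40^4=148  40^5=12
  40^6=58  40^7=210  40^8=171  40^9=88  40^10=144  40^11=63
  40^12=199  40^13=153
So 40^13 ≡ 153 (mod 211), giving x = 13.

13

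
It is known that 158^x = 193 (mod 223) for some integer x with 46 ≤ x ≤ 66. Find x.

Compute 158^46 mod 223 = 218, then multiply by 158 repeatedly:
  158^46=218  158^47=102  158^48=60  158^49=114  158^50=172
  158^51=193
Found 193 at exponent 51.

51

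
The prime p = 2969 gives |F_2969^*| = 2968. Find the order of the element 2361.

The order of 2361 must divide p − 1 = 2968 = 2^3 · 7 · 53.
Divisors: 1, 2, 4, 7, 8, 14, 28, 53, 56, 106, 212, 371, 424, 742, 1484, 2968.
Check each in increasing order: 2361^1 ≡ 2361;  2361^2 ≡ 1508;  2361^4 ≡ 2779;  2361^7 ≡ 1054;  2361^8 ≡ 472;  2361^14 ≡ 510;  2361^28 ≡ 1797;  2361^53 ≡ 755;  2361^56 ≡ 1906;  2361^106 ≡ 2946;  2361^212 ≡ 529;  2361^371 ≡ 1.
Smallest exponent giving 1 is 371.

371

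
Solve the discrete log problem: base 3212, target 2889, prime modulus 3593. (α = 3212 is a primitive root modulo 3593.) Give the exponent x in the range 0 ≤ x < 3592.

Baby-step giant-step with m = ceil(sqrt(3592)) = 60.
Baby table (3212^j mod 3593 for j=0..59):
  0:1  1:3212  2:1441  3:708  4:3320  5:3409  6:1837  7:738
  8:2669  9:3523  10:1519  11:3327  12:742  13:1145  14:2101  15:758
  16:2235  17:6  18:1307  19:1460  20:655  21:1955  22:2489  23:243
  24:835  25:1642  26:3173  27:1928  28:1997  29:859  30:3277  31:1827
  32:955  33:2631  34:36  35:656  36:1574  37:337  38:951  39:562
  40:1458  41:1417  42:2666  43:1073  44:789  45:1203  46:1561  47:1697
  48:183  49:2137  50:1414  51:216  52:343  53:2258  54:2022  55:2113
  56:3372  57:1562  58:1316  59:1624
Giant step factor: 3212^(-60) ≡ 831 (mod 3593).
Scan 2889·831^i mod 3593 for i = 0, 1, …:
  i=0: 2889   i=1: 635   i=2: 3107   i=3: 2143
  i=4: 2298   i=5: 1755   i=6: 3240   i=7: 1283
  i=8: 2645   i=9: 2672     …   i=19: 976
  i=20: 2631
Match at i=20, j=33: x = 20·60 + 33 = 1233.

1233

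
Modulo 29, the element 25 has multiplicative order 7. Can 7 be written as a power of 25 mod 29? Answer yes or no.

yes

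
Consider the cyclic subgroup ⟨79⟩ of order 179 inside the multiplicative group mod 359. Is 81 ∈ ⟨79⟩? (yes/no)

81 ∈ ⟨79⟩ iff 81^179 ≡ 1 (mod 359), since |⟨79⟩| = 179.
81^179 mod 359 = 1.
Since 1 = 1, 81 lies in the subgroup.

yes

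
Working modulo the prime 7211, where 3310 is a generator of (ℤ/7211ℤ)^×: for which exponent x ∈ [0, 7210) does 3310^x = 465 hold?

Baby-step giant-step with m = ceil(sqrt(7210)) = 85.
Baby table (3310^j mod 7211 for j=0..84):
  0:1  1:3310  2:2591  3:2331  4:7051  5:4014  6:3678  7:2012
  8:3967  9:6750  10:2822  11:2575  12:7059  13:1650  14:2773  15:6238
  16:2687  17:2807  18:3402  19:4249  20:2740  21:5173  22:3716  23:5205
  24:1471  25:1585  26:3953  27:3676  28:2603  29:5996  30:2088  31:3142
  32:1758  33:6914  34:4837  35:2050  36:7160  37:4254  38:4868  39:3706
  40:949  41:4405  42:7119  43:5553  44:6802  45:1878  46:298  47:5684
  48:541  49:2382  50:2797  51:6357  52:7183  53:1063  54:6773  55:6842
  56:4480  57:2984  58:5181  59:1352  60:4300  61:5697  62:305  63:10
  64:4256  65:4277  66:1677  67:5611  68:4085  69:725  70:5698  71:3615
  72:2601  73:6587  74:4117  75:5691  76:2078  77:6097  78:4692  79:5237
  80:6437  81:5176  82:6435  83:5767  84:1253
Giant step factor: 3310^(-85) ≡ 3289 (mod 7211).
Scan 465·3289^i mod 7211 for i = 0, 1, …:
  i=0: 465   i=1: 653   i=2: 6050   i=3: 3301
  i=4: 4434   i=5: 2784   i=6: 5817   i=7: 1330
  i=8: 4504   i=9: 2262     …   i=18: 629
  i=19: 6435
Match at i=19, j=82: x = 19·85 + 82 = 1697.

1697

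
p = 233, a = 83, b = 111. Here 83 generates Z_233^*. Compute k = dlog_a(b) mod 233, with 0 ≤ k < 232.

Baby-step giant-step with m = ceil(sqrt(232)) = 16.
Baby table (83^j mod 233 for j=0..15):
  0:1  1:83  2:132  3:5  4:182  5:194  6:25  7:211
  8:38  9:125  10:123  11:190  12:159  13:149  14:18  15:96
Giant step factor: 83^(-16) ≡ 76 (mod 233).
Scan 111·76^i mod 233 for i = 0, 1, …:
  i=0: 111   i=1: 48   i=2: 153   i=3: 211
Match at i=3, j=7: k = 3·16 + 7 = 55.

55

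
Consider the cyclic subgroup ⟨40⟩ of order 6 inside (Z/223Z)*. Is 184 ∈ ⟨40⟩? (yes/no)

yes

184 ∈ ⟨40⟩ iff 184^6 ≡ 1 (mod 223), since |⟨40⟩| = 6.
184^6 mod 223 = 1.
Since 1 = 1, 184 lies in the subgroup.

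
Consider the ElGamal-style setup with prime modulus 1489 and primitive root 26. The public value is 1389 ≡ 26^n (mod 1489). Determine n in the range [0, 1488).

852

Baby-step giant-step with m = ceil(sqrt(1488)) = 39.
Baby table (26^j mod 1489 for j=0..38):
  0:1  1:26  2:676  3:1197  4:1342  5:645  6:391  7:1232
  8:763  9:481  10:594  11:554  12:1003  13:765  14:533  15:457
  16:1459  17:709  18:566  19:1315  20:1432  21:7  22:182  23:265
  24:934  25:460  26:48  27:1248  28:1179  29:874  30:389  31:1180
  32:900  33:1065  34:888  35:753  36:221  37:1279  38:496
Giant step factor: 26^(-39) ≡ 1088 (mod 1489).
Scan 1389·1088^i mod 1489 for i = 0, 1, …:
  i=0: 1389   i=1: 1386   i=2: 1100   i=3: 1133
  i=4: 1301   i=5: 938   i=6: 579   i=7: 105
  i=8: 1076   i=9: 334     …   i=20: 1193
  i=21: 1065
Match at i=21, j=33: n = 21·39 + 33 = 852.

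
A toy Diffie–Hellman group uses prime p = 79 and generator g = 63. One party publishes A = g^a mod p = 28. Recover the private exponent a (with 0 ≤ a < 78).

Baby-step giant-step with m = ceil(sqrt(78)) = 9.
Baby table (63^j mod 79 for j=0..8):
  0:1  1:63  2:19  3:12  4:45  5:70  6:65  7:66
  8:50
Giant step factor: 63^(-9) ≡ 71 (mod 79).
Scan 28·71^i mod 79 for i = 0, 1, …:
  i=0: 28   i=1: 13   i=2: 54   i=3: 42
  i=4: 59   i=5: 2   i=6: 63
Match at i=6, j=1: a = 6·9 + 1 = 55.

55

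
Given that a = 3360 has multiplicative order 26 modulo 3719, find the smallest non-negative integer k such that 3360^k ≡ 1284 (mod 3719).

15

Successive powers of 3360 modulo 3719:
  3360^0=1  3360^1=3360  3360^2=2435  3360^3=3519  3360^4=1139  3360^5=189
  3360^6=2810  3360^7=2778  3360^8=3109  3360^9=3288  3360^10=2250  3360^11=2992
  3360^12=663  3360^13=3718  3360^14=359  3360^15=1284
So 3360^15 ≡ 1284 (mod 3719), giving k = 15.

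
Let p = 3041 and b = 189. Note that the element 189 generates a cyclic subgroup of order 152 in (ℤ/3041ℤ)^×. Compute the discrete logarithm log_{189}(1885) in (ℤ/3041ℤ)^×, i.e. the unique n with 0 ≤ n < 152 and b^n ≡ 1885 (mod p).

131

Baby-step giant-step with m = ceil(sqrt(152)) = 13.
Baby table (189^j mod 3041 for j=0..12):
  0:1  1:189  2:2270  3:249  4:1446  5:2645  6:1181  7:1216
  8:1749  9:2133  10:1725  11:638  12:1983
Giant step factor: 189^(-13) ≡ 421 (mod 3041).
Scan 1885·421^i mod 3041 for i = 0, 1, …:
  i=0: 1885   i=1: 2925   i=2: 2861   i=3: 245
  i=4: 2792   i=5: 1606   i=6: 1024   i=7: 2323
  i=8: 1822   i=9: 730   i=10: 189
Match at i=10, j=1: n = 10·13 + 1 = 131.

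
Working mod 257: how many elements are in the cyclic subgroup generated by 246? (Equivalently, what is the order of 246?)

64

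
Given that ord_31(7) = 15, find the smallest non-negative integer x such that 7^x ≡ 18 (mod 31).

2

Successive powers of 7 modulo 31:
  7^0=1  7^1=7  7^2=18
So 7^2 ≡ 18 (mod 31), giving x = 2.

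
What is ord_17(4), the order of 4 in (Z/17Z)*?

The order of 4 must divide p − 1 = 16 = 2^4.
Divisors: 1, 2, 4, 8, 16.
Check each in increasing order: 4^1 ≡ 4;  4^2 ≡ 16;  4^4 ≡ 1.
Smallest exponent giving 1 is 4.

4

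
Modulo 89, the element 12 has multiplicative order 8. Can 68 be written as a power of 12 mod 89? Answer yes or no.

no

68 ∈ ⟨12⟩ iff 68^8 ≡ 1 (mod 89), since |⟨12⟩| = 8.
68^8 mod 89 = 78.
Since 78 ≠ 1, 68 does not lie in the subgroup.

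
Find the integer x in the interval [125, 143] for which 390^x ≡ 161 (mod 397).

125

Compute 390^125 mod 397 = 161, then multiply by 390 repeatedly:
  390^125=161
Found 161 at exponent 125.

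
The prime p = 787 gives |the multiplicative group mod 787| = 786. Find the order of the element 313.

393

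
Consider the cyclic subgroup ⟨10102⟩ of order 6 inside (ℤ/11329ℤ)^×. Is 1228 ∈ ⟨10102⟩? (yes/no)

yes

⟨10102⟩ has order 6; its elements mod 11329 are {1, 1227, 1228, 10101, 10102, 11328}.
1228 is in this set.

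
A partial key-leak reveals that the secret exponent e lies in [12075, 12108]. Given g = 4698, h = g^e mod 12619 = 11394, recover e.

12087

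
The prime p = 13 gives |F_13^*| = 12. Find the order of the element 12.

The order of 12 must divide p − 1 = 12 = 2^2 · 3.
Divisors: 1, 2, 3, 4, 6, 12.
Check each in increasing order: 12^1 ≡ 12;  12^2 ≡ 1.
Smallest exponent giving 1 is 2.

2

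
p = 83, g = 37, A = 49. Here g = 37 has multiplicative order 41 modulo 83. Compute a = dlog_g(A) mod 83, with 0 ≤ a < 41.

9

Successive powers of 37 modulo 83:
  37^0=1  37^1=37  37^2=41  37^3=23  37^4=21  37^5=30
  37^6=31  37^7=68  37^8=26  37^9=49
So 37^9 ≡ 49 (mod 83), giving a = 9.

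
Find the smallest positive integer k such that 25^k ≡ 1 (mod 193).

The order of 25 must divide p − 1 = 192 = 2^6 · 3.
Divisors: 1, 2, 3, 4, 6, 8, 12, 16, 24, 32, 48, 64, 96, 192.
Check each in increasing order: 25^1 ≡ 25;  25^2 ≡ 46;  25^3 ≡ 185;  25^4 ≡ 186;  25^6 ≡ 64;  25^8 ≡ 49;  25^12 ≡ 43;  25^16 ≡ 85;  25^24 ≡ 112;  25^32 ≡ 84;  25^48 ≡ 192;  25^64 ≡ 108;  25^96 ≡ 1.
Smallest exponent giving 1 is 96.

96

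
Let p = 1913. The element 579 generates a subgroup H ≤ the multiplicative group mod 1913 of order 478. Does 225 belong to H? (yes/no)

yes

225 ∈ ⟨579⟩ iff 225^478 ≡ 1 (mod 1913), since |⟨579⟩| = 478.
225^478 mod 1913 = 1.
Since 1 = 1, 225 lies in the subgroup.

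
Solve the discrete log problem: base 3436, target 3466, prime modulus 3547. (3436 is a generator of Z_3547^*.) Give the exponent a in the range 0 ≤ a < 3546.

Baby-step giant-step with m = ceil(sqrt(3546)) = 60.
Baby table (3436^j mod 3547 for j=0..59):
  0:1  1:3436  2:1680  3:1511  4:2535  5:2375  6:2400  7:3172
  8:2608  9:1366  10:895  11:3518  12:3219  13:938  14:2292  15:972
  16:2065  17:1340  18:234  19:2402  20:2950  21:2421  22:841  23:2418
  24:1174  25:925  26:188  27:414  28:157  29:308  30:1282  31:3125
  32:731  33:440  34:818  35:1424  36:1551  37:1642  38:2182  39:2541
  40:1709  41:1839  42:1597  43:83  44:1428  45:1107  46:1268  47:1132
  48:2040  49:568  50:798  51:97  52:3421  53:3345  54:1140  55:1152
  56:3367  57:2245  58:2642  59:1139
Giant step factor: 3436^(-60) ≡ 1539 (mod 3547).
Scan 3466·1539^i mod 3547 for i = 0, 1, …:
  i=0: 3466   i=1: 3033   i=2: 3482   i=3: 2828
  i=4: 123   i=5: 1306   i=6: 2332   i=7: 2931
  i=8: 2572   i=9: 3403     …   i=51: 1312
  i=52: 925
Match at i=52, j=25: a = 52·60 + 25 = 3145.

3145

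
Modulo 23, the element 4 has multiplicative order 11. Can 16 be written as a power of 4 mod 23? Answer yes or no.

16 ∈ ⟨4⟩ iff 16^11 ≡ 1 (mod 23), since |⟨4⟩| = 11.
16^11 mod 23 = 1.
Since 1 = 1, 16 lies in the subgroup.

yes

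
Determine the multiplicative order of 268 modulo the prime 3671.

The order of 268 must divide p − 1 = 3670 = 2 · 5 · 367.
Divisors: 1, 2, 5, 10, 367, 734, 1835, 3670.
Check each in increasing order: 268^1 ≡ 268;  268^2 ≡ 2075;  268^5 ≡ 2070;  268^10 ≡ 843;  268^367 ≡ 996;  268^734 ≡ 846;  268^1835 ≡ 1.
Smallest exponent giving 1 is 1835.

1835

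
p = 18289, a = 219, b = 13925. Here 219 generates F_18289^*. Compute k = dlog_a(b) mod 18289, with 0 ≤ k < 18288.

Baby-step giant-step with m = ceil(sqrt(18288)) = 136.
Baby table (219^j mod 18289 for j=0..135):
  0:1  1:219  2:11383  3:5573  4:13413  5:11207  6:3607  7:3506
  8:17965  9:2200  10:6286  11:4959  12:6970  13:8443  14:1828  15:16263
  16:13531  17:471  18:11704  19:2716  20:9556  21:7818  22:11265  23:16309
  24:5316  25:11997  26:12016  27:16177  28:12986  29:9139  30:7940  31:1405
  32:15071  33:8529  34:2373  35:7595  36:17295  37:1782  38:6189  39:2005
  40:159  41:16532  42:17575  43:8235  44:11143  45:7880  46:6554  47:8784
  48:3351  49:2309  50:11868  51:2054  52:10890  53:7340  54:16317  55:7068
  56:11616  57:1733  58:13747  59:11197  60:1417  61:17699  62:17102  63:14382
  64:3950  65:5467  66:8488  67:11683  68:16406  69:8270  70:519  71:3927
  72:430  73:2725  74:11527  75:531  76:6555  77:9003  78:14734  79:7882
  80:6992  81:13261  82:14497  83:10846  84:15993  85:9268  86:17902  87:6692
  88:2428  89:1351  90:3245  91:15673  92:12344  93:14853  94:15654  95:8183
  96:18044  97:1212  98:9382  99:6290  100:5835  101:15924  102:12446  103:613
  104:6224  105:9670  106:14495  107:10408  108:11516  109:16411  110:9365  111:2567
  112:13503  113:12628  114:3893  115:11273  116:18061  117:4935  118:1714  119:9586
  120:14388  121:5264  122:609  123:5348  124:716  125:10492  126:11623  127:3266
  128:1983  129:13630  130:3863  131:4703  132:5773  133:2346  134:1682  135:2578
Giant step factor: 219^(-136) ≡ 13157 (mod 18289).
Scan 13925·13157^i mod 18289 for i = 0, 1, …:
  i=0: 13925   i=1: 10312   i=2: 7182   i=3: 12600
  i=4: 6704   i=5: 14970   i=6: 6049   i=7: 11254
  i=8: 1134   i=9: 14503     …   i=57: 2172
  i=58: 9586
Match at i=58, j=119: k = 58·136 + 119 = 8007.

8007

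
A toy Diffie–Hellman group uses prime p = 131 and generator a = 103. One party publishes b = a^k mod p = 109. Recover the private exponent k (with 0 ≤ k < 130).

114

Baby-step giant-step with m = ceil(sqrt(130)) = 12.
Baby table (103^j mod 131 for j=0..11):
  0:1  1:103  2:129  3:56  4:4  5:19  6:123  7:93
  8:16  9:76  10:99  11:110
Giant step factor: 103^(-12) ≡ 43 (mod 131).
Scan 109·43^i mod 131 for i = 0, 1, …:
  i=0: 109   i=1: 102   i=2: 63   i=3: 89
  i=4: 28   i=5: 25   i=6: 27   i=7: 113
  i=8: 12   i=9: 123
Match at i=9, j=6: k = 9·12 + 6 = 114.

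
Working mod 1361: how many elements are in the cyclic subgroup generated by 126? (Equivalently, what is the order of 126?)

The order of 126 must divide p − 1 = 1360 = 2^4 · 5 · 17.
Divisors: 1, 2, 4, 5, 8, 10, 16, 17, 20, 34, 40, 68, 80, 85, 136, 170, 272, 340, 680, 1360.
Check each in increasing order: 126^1 ≡ 126;  126^2 ≡ 905;  126^4 ≡ 1064;  126^5 ≡ 686;  126^8 ≡ 1105;  126^10 ≡ 1051;  126^16 ≡ 208;  126^17 ≡ 349;  126^20 ≡ 830;  126^34 ≡ 672;  126^40 ≡ 234;  126^68 ≡ 1093;  126^80 ≡ 316;  126^85 ≡ 377;  126^136 ≡ 1052;  126^170 ≡ 585;  126^272 ≡ 211;  126^340 ≡ 614;  126^680 ≡ 1360;  126^1360 ≡ 1.
Smallest exponent giving 1 is 1360.

1360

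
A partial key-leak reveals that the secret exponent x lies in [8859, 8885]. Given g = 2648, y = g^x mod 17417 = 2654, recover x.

8860

Compute 2648^8859 mod 17417 = 6118, then multiply by 2648 repeatedly:
  2648^8859=6118  2648^8860=2654
Found 2654 at exponent 8860.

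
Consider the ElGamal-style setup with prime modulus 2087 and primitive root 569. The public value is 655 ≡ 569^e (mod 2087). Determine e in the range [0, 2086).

73

Baby-step giant-step with m = ceil(sqrt(2086)) = 46.
Baby table (569^j mod 2087 for j=0..45):
  0:1  1:569  2:276  3:519  4:1044  5:1328  6:138  7:1303
  8:522  9:664  10:69  11:1695  12:261  13:332  14:1078  15:1891
  16:1174  17:166  18:539  19:1989  20:587  21:83  22:1313  23:2038
  24:1337  25:1085  26:1700  27:1019  28:1712  29:1586  30:850  31:1553
  32:856  33:793  34:425  35:1820  36:428  37:1440  38:1256  39:910
  40:214  41:720  42:628  43:455  44:107  45:360
Giant step factor: 569^(-46) ≡ 1429 (mod 2087).
Scan 655·1429^i mod 2087 for i = 0, 1, …:
  i=0: 655   i=1: 1019
Match at i=1, j=27: e = 1·46 + 27 = 73.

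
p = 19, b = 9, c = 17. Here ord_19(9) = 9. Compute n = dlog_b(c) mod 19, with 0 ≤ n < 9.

8

Successive powers of 9 modulo 19:
  9^0=1  9^1=9  9^2=5  9^3=7  9^4=6  9^5=16
  9^6=11  9^7=4  9^8=17
So 9^8 ≡ 17 (mod 19), giving n = 8.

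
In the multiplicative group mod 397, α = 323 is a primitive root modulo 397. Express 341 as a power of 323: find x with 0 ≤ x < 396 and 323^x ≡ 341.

Baby-step giant-step with m = ceil(sqrt(396)) = 20.
Baby table (323^j mod 397 for j=0..19):
  0:1  1:323  2:315  3:113  4:372  5:262  6:65  7:351
  8:228  9:199  10:360  11:356  12:255  13:186  14:131  15:231
  16:374  17:114  18:298  19:180
Giant step factor: 323^(-20) ≡ 29 (mod 397).
Scan 341·29^i mod 397 for i = 0, 1, …:
  i=0: 341   i=1: 361   i=2: 147   i=3: 293
  i=4: 160   i=5: 273   i=6: 374
Match at i=6, j=16: x = 6·20 + 16 = 136.

136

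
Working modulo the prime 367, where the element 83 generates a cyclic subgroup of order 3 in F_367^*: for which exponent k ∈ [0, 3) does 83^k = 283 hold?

2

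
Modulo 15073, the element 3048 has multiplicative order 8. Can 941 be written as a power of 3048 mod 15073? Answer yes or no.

⟨3048⟩ has order 8; its elements mod 15073 are {1, 361, 3048, 5336, 9737, 12025, 14712, 15072}.
941 is not in this set.

no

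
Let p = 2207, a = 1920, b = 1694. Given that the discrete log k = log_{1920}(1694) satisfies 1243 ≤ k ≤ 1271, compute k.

1259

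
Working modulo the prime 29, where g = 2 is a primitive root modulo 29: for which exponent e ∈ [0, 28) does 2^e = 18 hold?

11

Successive powers of 2 modulo 29:
  2^0=1  2^1=2  2^2=4  2^3=8  2^4=16  2^5=3
  2^6=6  2^7=12  2^8=24  2^9=19  2^10=9  2^11=18
So 2^11 ≡ 18 (mod 29), giving e = 11.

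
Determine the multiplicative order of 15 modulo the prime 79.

26

The order of 15 must divide p − 1 = 78 = 2 · 3 · 13.
Divisors: 1, 2, 3, 6, 13, 26, 39, 78.
Check each in increasing order: 15^1 ≡ 15;  15^2 ≡ 67;  15^3 ≡ 57;  15^6 ≡ 10;  15^13 ≡ 78;  15^26 ≡ 1.
Smallest exponent giving 1 is 26.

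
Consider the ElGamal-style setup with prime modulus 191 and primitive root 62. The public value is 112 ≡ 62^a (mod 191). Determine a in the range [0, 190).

Baby-step giant-step with m = ceil(sqrt(190)) = 14.
Baby table (62^j mod 191 for j=0..13):
  0:1  1:62  2:24  3:151  4:3  5:186  6:72  7:71
  8:9  9:176  10:25  11:22  12:27  13:146
Giant step factor: 62^(-14) ≡ 163 (mod 191).
Scan 112·163^i mod 191 for i = 0, 1, …:
  i=0: 112   i=1: 111   i=2: 139   i=3: 119
  i=4: 106   i=5: 88   i=6: 19   i=7: 41
  i=8: 189   i=9: 56   i=10: 151
Match at i=10, j=3: a = 10·14 + 3 = 143.

143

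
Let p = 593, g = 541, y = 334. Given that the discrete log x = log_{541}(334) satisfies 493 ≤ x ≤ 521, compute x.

513

Compute 541^493 mod 593 = 104, then multiply by 541 repeatedly:
  541^493=104  541^494=522  541^495=134  541^496=148  541^497=13
  541^498=510  541^499=165  541^500=315  541^501=224  541^502=212
  541^503=243  541^504=410  541^505=28  541^506=323  541^507=401
  541^508=496  541^509=300  541^510=411  541^511=569  541^512=62
  541^513=334
Found 334 at exponent 513.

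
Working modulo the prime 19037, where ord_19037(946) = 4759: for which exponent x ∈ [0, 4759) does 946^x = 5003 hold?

1929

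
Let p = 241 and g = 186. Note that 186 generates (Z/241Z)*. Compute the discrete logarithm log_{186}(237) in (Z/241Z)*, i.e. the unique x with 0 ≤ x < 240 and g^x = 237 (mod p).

140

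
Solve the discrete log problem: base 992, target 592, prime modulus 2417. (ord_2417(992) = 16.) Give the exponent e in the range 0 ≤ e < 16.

4

Successive powers of 992 modulo 2417:
  992^0=1  992^1=992  992^2=345  992^3=1443  992^4=592
So 992^4 ≡ 592 (mod 2417), giving e = 4.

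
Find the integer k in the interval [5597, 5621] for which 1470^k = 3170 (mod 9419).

Compute 1470^5597 mod 9419 = 8769, then multiply by 1470 repeatedly:
  1470^5597=8769  1470^5598=5238  1470^5599=4537  1470^5600=738  1470^5601=1675
  1470^5602=3891  1470^5603=2437  1470^5604=3170
Found 3170 at exponent 5604.

5604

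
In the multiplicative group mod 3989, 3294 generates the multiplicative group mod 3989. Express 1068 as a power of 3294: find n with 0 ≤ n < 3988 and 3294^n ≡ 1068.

Baby-step giant-step with m = ceil(sqrt(3988)) = 64.
Baby table (3294^j mod 3989 for j=0..63):
  0:1  1:3294  2:356  3:3887  4:3077  5:3578  6:2426  7:1277
  8:2032  9:3855  10:1383  11:164  12:1701  13:2538  14:3217  15:2014
  16:409  17:2953  18:2000  19:2161  20:1958  21:3428  22:2962  23:3723
  24:1376  25:1040  26:3198  27:3252  28:1623  29:902  30:3372  31:1992
  32:3732  33:3099  34:255  35:2280  36:3022  37:1913  38:2791  39:2898
  40:335  41:2526  42:3579  43:1731  44:1633  45:1930  46:2943  47:972
  48:2590  49:2978  50:581  51:3083  52:3397  53:573  54:665  55:549
  56:1389  57:3972  58:3837  59:1926  60:1734  61:3537  62:2998  63:2637
Giant step factor: 3294^(-64) ≡ 2942 (mod 3989).
Scan 1068·2942^i mod 3989 for i = 0, 1, …:
  i=0: 1068   i=1: 2713   i=2: 3646   i=3: 111
  i=4: 3453   i=5: 2732   i=6: 3698   i=7: 1513
  i=8: 3511   i=9: 1841     …   i=20: 1826
  i=21: 2898
Match at i=21, j=39: n = 21·64 + 39 = 1383.

1383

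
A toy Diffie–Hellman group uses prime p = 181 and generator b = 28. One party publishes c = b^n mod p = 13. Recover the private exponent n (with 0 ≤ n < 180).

Baby-step giant-step with m = ceil(sqrt(180)) = 14.
Baby table (28^j mod 181 for j=0..13):
  0:1  1:28  2:60  3:51  4:161  5:164  6:67  7:66
  8:38  9:159  10:108  11:128  12:145  13:78
Giant step factor: 28^(-14) ≡ 166 (mod 181).
Scan 13·166^i mod 181 for i = 0, 1, …:
  i=0: 13   i=1: 167   i=2: 29   i=3: 108
Match at i=3, j=10: n = 3·14 + 10 = 52.

52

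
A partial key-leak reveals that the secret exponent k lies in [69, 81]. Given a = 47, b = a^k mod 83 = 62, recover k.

73

Compute 47^69 mod 83 = 20, then multiply by 47 repeatedly:
  47^69=20  47^70=27  47^71=24  47^72=49  47^73=62
Found 62 at exponent 73.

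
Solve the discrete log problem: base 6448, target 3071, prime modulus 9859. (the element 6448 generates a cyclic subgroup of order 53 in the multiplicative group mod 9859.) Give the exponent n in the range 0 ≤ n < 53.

30

Baby-step giant-step with m = ceil(sqrt(53)) = 8.
Baby table (6448^j mod 9859 for j=0..7):
  0:1  1:6448  2:1301  3:8698  4:6712  5:7825  6:7097  7:5837
Giant step factor: 6448^(-8) ≡ 911 (mod 9859).
Scan 3071·911^i mod 9859 for i = 0, 1, …:
  i=0: 3071   i=1: 7584   i=2: 7724   i=3: 7097
Match at i=3, j=6: n = 3·8 + 6 = 30.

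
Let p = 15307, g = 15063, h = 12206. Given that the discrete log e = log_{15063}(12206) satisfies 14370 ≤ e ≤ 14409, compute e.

14379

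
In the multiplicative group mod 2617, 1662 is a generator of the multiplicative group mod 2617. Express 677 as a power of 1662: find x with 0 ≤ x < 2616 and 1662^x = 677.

Baby-step giant-step with m = ceil(sqrt(2616)) = 52.
Baby table (1662^j mod 2617 for j=0..51):
  0:1  1:1662  2:1309  3:831  4:1963  5:1724  6:2290  7:862
  8:1145  9:431  10:1881  11:1524  12:2249  13:762  14:2433  15:381
  16:2525  17:1499  18:2571  19:2058  20:2594  21:1029  22:1297  23:1823
  24:1957  25:2220  26:2287  27:1110  28:2452  29:555  30:1226  31:1586
  32:613  33:793  34:1615  35:1705  36:2116  37:2161  38:1058  39:2389
  40:529  41:2503  42:1573  43:2560  44:2095  45:1280  46:2356  47:640
  48:1178  49:320  50:589  51:160
Giant step factor: 1662^(-52) ≡ 1133 (mod 2617).
Scan 677·1133^i mod 2617 for i = 0, 1, …:
  i=0: 677   i=1: 260   i=2: 1476   i=3: 45
  i=4: 1262   i=5: 964   i=6: 923   i=7: 1576
  i=8: 814   i=9: 1078     …   i=42: 5
  i=43: 431
Match at i=43, j=9: x = 43·52 + 9 = 2245.

2245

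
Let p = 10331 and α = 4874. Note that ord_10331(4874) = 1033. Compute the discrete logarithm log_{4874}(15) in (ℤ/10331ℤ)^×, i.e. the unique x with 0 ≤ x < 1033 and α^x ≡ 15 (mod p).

331

Baby-step giant-step with m = ceil(sqrt(1033)) = 33.
Baby table (4874^j mod 10331 for j=0..32):
  0:1  1:4874  2:4907  3:453  4:7419  5:1706  6:8920  7:3232
  8:8324  9:1339  10:7425  11:10288  12:7369  13:5950  14:1183  15:1244
  16:9290  17:9018  18:5658  19:3653  20:4409  21:986  22:1849  23:3394
  24:2425  25:786  26:8494  27:3439  28:4804  29:4650  30:8217  31:6702
  32:9257
Giant step factor: 4874^(-33) ≡ 8795 (mod 10331).
Scan 15·8795^i mod 10331 for i = 0, 1, …:
  i=0: 15   i=1: 7953   i=2: 5765   i=3: 8958
  i=4: 1404   i=5: 2635   i=6: 2392   i=7: 3724
  i=8: 3310   i=9: 9023   i=10: 4874
Match at i=10, j=1: x = 10·33 + 1 = 331.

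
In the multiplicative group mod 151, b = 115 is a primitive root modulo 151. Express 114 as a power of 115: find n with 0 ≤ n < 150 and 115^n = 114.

Baby-step giant-step with m = ceil(sqrt(150)) = 13.
Baby table (115^j mod 151 for j=0..12):
  0:1  1:115  2:88  3:3  4:43  5:113  6:9  7:129
  8:37  9:27  10:85  11:111  12:81
Giant step factor: 115^(-13) ≡ 106 (mod 151).
Scan 114·106^i mod 151 for i = 0, 1, …:
  i=0: 114   i=1: 4   i=2: 122   i=3: 97
  i=4: 14   i=5: 125   i=6: 113
Match at i=6, j=5: n = 6·13 + 5 = 83.

83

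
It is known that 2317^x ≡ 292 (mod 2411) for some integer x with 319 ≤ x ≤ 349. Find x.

348

Compute 2317^319 mod 2411 = 1991, then multiply by 2317 repeatedly:
  2317^319=1991  2317^320=904  2317^321=1820  2317^322=101  2317^323=150
  2317^324=366  2317^325=1761  2317^326=825  2317^327=2013  2317^328=1247
  2317^329=921  2317^330=222  2317^331=831  2317^332=1449  2317^333=1221
  2317^334=954  2317^335=1942  2317^336=688  2317^337=425  2317^338=1037
  2317^339=1373  2317^340=1132  2317^341=2087  2317^342=1524  2317^343=1404
  2317^344=629  2317^345=1149  2317^346=489  2317^347=2254  2317^348=292
Found 292 at exponent 348.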